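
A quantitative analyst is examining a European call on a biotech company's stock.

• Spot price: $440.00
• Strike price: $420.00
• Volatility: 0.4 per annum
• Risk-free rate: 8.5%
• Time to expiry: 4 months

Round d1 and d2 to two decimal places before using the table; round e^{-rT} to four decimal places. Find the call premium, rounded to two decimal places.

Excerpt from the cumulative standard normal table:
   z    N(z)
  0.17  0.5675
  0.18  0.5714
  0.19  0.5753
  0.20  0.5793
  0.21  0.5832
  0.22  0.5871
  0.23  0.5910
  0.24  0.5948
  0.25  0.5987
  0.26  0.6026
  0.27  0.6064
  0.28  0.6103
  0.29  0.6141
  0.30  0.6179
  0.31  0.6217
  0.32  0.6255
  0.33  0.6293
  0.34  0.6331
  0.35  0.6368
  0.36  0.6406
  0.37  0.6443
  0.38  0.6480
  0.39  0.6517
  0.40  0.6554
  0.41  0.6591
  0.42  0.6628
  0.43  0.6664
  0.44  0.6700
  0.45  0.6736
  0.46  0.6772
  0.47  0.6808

σ√T = 0.4 × 0.5774 = 0.2309
d₁ = [ln(440/420) + (0.085 + 0.4²/2)·0.3333] / 0.2309 = [0.0465 + 0.0550] / 0.2309 = 0.4396 ≈ 0.44
d₂ = d₁ − σ√T = 0.4396 − 0.2309 = 0.2087 ≈ 0.21
exp(−rT) = exp(−0.085·0.3333) = 0.9721
N(d₁) = N(0.44) = 0.6700;  N(d₂) = N(0.21) = 0.5832
C = 440·0.6700 − 420·0.9721·0.5832 = 294.8000 − 238.1101 = 56.6899

$56.69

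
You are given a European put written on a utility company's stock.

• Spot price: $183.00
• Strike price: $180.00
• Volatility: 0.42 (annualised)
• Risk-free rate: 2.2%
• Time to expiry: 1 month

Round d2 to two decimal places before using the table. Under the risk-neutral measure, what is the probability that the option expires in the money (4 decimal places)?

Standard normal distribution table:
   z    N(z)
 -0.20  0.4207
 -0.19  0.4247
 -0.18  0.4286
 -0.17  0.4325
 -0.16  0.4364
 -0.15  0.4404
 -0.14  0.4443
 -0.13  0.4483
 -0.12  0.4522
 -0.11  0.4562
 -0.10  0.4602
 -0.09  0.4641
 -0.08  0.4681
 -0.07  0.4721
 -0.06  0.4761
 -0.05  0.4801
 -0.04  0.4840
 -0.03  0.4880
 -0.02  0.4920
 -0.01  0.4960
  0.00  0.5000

0.4641

T = 0.08333;  σ√T = 0.1212
d₁ = [ln(183/180) + (0.022 + 0.42²/2)·0.08333] / 0.1212 = [0.0165 + 0.0092] / 0.1212 = 0.2121 ⇒ 0.21
d₂ = d₁ − σ√T = 0.2121 − 0.1212 = 0.0908 ⇒ 0.09
Pr(exercise) under Q = N(−d₂) = N(-0.09) = 0.4641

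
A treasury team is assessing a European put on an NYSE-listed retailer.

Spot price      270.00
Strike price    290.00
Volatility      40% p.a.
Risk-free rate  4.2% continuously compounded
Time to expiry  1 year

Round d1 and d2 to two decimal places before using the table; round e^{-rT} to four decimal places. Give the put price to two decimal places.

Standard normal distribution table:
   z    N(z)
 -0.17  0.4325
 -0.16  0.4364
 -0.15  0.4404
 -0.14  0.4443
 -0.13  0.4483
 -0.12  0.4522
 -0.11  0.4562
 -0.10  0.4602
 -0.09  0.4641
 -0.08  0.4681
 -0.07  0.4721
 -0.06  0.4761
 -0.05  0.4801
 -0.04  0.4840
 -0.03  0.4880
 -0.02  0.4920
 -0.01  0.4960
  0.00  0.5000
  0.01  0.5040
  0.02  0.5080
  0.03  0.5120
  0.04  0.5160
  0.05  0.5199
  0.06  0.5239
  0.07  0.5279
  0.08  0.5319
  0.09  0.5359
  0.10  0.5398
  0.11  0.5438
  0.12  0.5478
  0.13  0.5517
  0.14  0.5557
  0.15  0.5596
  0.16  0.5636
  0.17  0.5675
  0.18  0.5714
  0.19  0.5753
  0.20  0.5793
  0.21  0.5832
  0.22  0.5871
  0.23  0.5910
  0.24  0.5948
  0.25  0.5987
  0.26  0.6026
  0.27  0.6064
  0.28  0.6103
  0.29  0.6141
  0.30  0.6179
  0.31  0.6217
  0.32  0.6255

σ√T = 0.4 × 1.0000 = 0.4000
d₁ = [ln(270/290) + (0.042 + 0.4²/2)·1] / 0.4000 = [-0.0715 + 0.1220] / 0.4000 = 0.1264 ≈ 0.13
d₂ = d₁ − σ√T = 0.1264 − 0.4000 = -0.2736 ≈ -0.27
exp(−rT) = exp(−0.042·1) = 0.9589
N(−d₂) = N(0.27) = 0.6064;  N(−d₁) = N(-0.13) = 0.4483
P = 290·0.9589·0.6064 − 270·0.4483 = 168.6283 − 121.0410 = 47.5873

47.59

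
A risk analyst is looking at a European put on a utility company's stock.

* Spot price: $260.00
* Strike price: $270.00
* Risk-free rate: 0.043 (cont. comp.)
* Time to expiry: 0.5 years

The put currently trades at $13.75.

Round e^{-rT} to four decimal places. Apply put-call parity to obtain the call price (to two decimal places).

exp(−rT) = exp(−0.043·0.5) = 0.9787
Put-call parity: C − P = S − K·e^(−rT) = 260 − 270·0.9787 = 260 − 264.2490 = -4.2490
C = P + (C − P) = 13.75 + (-4.2490) = 9.5010

$9.50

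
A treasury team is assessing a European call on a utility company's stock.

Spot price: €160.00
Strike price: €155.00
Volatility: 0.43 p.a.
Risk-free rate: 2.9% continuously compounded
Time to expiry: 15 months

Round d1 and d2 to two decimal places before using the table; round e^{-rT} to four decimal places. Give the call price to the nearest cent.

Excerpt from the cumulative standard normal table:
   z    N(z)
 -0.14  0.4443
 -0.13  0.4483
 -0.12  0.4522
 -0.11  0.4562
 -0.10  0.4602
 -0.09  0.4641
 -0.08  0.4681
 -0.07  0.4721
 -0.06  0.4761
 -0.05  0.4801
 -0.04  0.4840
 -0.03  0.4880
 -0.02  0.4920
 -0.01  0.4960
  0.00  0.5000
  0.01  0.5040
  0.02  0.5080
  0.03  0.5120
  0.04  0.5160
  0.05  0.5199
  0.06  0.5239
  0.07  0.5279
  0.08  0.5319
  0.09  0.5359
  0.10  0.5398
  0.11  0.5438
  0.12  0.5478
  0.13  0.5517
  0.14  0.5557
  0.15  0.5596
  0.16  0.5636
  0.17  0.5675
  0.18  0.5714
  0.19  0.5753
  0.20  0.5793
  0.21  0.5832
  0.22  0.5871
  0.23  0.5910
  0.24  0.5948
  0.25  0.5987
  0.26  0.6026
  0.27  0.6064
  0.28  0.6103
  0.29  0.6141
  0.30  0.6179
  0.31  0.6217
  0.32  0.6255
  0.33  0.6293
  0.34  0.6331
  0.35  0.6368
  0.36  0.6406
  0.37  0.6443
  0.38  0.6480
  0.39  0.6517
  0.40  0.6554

€34.89

σ√T = 0.43·√1.25 = 0.4808
ln(S/K) + (r + σ²/2)T = ln(160/155) + (0.029 + 0.43²/2)·1.25 = 0.0317 + 0.1518 = 0.1836
d₁ = 0.1836 / 0.4808 = 0.3818 which rounds to 0.38
d₂ = d₁ − σ√T = 0.3818 − 0.4808 = -0.0989 which rounds to -0.10
exp(−rT) = exp(−0.029·1.25) = 0.9644
N(d₁) = N(0.38) = 0.6480;  N(d₂) = N(-0.10) = 0.4602
C = 160·0.6480 − 155·0.9644·0.4602 = 103.6800 − 68.7916 = 34.8884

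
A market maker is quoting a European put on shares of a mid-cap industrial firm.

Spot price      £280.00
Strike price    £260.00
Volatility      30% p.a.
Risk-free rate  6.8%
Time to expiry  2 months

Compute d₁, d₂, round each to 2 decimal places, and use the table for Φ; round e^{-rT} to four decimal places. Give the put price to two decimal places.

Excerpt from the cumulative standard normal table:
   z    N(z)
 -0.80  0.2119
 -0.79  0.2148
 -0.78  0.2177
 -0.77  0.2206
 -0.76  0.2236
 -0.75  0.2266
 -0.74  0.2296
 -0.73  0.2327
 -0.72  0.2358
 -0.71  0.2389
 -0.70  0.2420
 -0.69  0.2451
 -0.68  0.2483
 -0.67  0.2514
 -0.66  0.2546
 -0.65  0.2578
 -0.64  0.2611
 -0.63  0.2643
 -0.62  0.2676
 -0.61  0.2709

σ√T = 0.3·√0.1667 = 0.1225
ln(S/K) + (r + σ²/2)T = ln(280/260) + (0.068 + 0.3²/2)·0.1667 = 0.0741 + 0.0188 = 0.0929
d₁ = 0.0929 / 0.1225 = 0.7589 → 0.76
d₂ = d₁ − σ√T = 0.7589 − 0.1225 = 0.6364 → 0.64
exp(−rT) = exp(−0.068·0.1667) = 0.9887
N(−d₂) = N(-0.64) = 0.2611;  N(−d₁) = N(-0.76) = 0.2236
P = 260·0.9887·0.2611 − 280·0.2236 = 67.1189 − 62.6080 = 4.5109

£4.51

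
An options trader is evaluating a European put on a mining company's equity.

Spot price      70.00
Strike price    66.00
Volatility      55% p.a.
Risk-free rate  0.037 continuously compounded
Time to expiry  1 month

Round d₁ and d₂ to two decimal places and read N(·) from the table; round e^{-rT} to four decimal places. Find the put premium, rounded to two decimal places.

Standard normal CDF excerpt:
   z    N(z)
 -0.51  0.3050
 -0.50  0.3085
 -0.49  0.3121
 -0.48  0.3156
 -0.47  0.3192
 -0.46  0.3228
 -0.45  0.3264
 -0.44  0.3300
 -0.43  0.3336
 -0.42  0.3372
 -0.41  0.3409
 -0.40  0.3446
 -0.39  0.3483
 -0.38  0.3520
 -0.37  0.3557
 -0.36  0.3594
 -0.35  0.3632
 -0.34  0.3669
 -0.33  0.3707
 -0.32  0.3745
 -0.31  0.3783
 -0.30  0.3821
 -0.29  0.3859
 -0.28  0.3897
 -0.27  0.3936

2.55

σ√T = 0.55 × 0.2887 = 0.1588
d₁ = [ln(70/66) + (0.037 + 0.55²/2)·0.08333] / 0.1588 = [0.0588 + 0.0157] / 0.1588 = 0.4694 ⇒ 0.47
d₂ = d₁ − σ√T = 0.4694 − 0.1588 = 0.3106 ⇒ 0.31
exp(−rT) = exp(−0.037·0.08333) = 0.9969
N(−d₂) = N(-0.31) = 0.3783;  N(−d₁) = N(-0.47) = 0.3192
P = 66·0.9969·0.3783 − 70·0.3192 = 24.8904 − 22.3440 = 2.5464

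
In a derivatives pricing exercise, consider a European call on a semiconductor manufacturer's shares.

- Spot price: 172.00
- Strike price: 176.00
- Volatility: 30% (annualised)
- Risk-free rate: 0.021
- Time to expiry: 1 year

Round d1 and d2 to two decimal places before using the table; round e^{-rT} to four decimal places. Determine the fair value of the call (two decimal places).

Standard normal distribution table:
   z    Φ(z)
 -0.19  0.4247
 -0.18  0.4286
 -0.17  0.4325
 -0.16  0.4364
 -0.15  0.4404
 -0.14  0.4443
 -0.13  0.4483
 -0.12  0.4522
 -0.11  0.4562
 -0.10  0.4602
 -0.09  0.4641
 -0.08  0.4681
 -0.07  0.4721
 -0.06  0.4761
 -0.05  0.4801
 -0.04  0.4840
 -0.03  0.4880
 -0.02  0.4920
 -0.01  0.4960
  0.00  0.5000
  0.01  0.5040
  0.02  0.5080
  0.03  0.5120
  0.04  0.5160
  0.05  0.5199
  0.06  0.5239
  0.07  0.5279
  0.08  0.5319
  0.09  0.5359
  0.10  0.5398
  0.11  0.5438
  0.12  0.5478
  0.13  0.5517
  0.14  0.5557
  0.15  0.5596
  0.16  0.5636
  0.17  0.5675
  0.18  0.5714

σ√T = 0.3·√1 = 0.3000
ln(S/K) + (r + σ²/2)T = ln(172/176) + (0.021 + 0.3²/2)·1 = -0.0230 + 0.0660 = 0.0430
d₁ = 0.0430 / 0.3000 = 0.1434 ⇒ 0.14
d₂ = d₁ − σ√T = 0.1434 − 0.3000 = -0.1566 ⇒ -0.16
exp(−rT) = exp(−0.021·1) = 0.9792
C = 172·N(0.14) − 176·0.9792·N(-0.16) = 172·0.5557 − 176·0.9792·0.4364 = 95.5804 − 75.2088 = 20.3716

20.37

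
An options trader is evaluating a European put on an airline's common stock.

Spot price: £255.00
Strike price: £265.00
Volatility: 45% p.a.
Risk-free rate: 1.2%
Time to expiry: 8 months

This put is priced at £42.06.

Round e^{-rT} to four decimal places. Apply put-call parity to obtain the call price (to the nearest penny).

e^(−rT) = e^(−0.012·0.6667) = 0.9920
Put-call parity: C − P = S − K·e^(−rT) = 255 − 265·0.9920 = 255 − 262.8800 = -7.8800
C = P + (C − P) = 42.06 + (-7.8800) = 34.1800

£34.18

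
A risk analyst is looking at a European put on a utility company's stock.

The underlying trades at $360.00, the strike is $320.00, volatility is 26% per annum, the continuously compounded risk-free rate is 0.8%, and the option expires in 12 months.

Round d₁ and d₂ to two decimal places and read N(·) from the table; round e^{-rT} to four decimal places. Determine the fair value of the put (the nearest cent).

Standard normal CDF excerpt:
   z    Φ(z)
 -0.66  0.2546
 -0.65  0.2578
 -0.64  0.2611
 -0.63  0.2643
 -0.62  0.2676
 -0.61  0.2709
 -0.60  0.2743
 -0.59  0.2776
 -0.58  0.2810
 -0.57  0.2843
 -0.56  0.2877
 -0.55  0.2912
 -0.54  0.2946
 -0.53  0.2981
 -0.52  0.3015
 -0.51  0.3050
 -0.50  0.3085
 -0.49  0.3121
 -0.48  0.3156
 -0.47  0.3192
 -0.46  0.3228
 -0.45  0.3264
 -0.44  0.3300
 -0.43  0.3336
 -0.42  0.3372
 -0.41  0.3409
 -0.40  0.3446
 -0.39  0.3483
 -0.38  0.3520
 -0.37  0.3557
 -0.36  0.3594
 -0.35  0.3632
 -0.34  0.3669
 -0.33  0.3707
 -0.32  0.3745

$17.77

σ√T = 0.26·√1 = 0.2600
ln(S/K) + (r + σ²/2)T = ln(360/320) + (0.008 + 0.26²/2)·1 = 0.1178 + 0.0418 = 0.1596
d₁ = 0.1596 / 0.2600 = 0.6138 → 0.61
d₂ = d₁ − σ√T = 0.6138 − 0.2600 = 0.3538 → 0.35
e^(−rT) = e^(−0.008·1) = 0.9920
N(−d₂) = N(-0.35) = 0.3632;  N(−d₁) = N(-0.61) = 0.2709
P = 320·0.9920·0.3632 − 360·0.2709 = 115.2942 − 97.5240 = 17.7702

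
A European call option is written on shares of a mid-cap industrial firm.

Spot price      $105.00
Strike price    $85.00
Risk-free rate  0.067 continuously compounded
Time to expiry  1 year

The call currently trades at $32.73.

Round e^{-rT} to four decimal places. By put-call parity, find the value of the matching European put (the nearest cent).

$7.22

exp(−rT) = exp(−0.067·1) = 0.9352
Put-call parity: C − P = S − K·e^(−rT) = 105 − 85·0.9352 = 105 − 79.4920 = 25.5080
P = C − (C − P) = 32.73 − (25.5080) = 7.2220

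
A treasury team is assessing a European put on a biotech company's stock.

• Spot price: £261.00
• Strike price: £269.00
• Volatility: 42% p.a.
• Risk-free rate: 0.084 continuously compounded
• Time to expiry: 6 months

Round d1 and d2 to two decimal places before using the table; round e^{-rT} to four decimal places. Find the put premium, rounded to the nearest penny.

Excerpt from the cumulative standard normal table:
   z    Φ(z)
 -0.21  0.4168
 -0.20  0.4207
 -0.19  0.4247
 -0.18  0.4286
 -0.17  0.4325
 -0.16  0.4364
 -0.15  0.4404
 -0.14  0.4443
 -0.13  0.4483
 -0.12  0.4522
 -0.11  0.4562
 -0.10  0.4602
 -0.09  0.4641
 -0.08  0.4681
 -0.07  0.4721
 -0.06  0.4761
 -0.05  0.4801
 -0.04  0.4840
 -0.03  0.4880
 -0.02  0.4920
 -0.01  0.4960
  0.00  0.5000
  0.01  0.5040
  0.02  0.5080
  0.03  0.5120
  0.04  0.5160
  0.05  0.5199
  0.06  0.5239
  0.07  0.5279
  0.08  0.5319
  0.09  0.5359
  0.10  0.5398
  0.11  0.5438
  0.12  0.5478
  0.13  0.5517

σ√T = 0.42·√0.5 = 0.2970
d₁ = [ln(261/269) + (0.084 + ½·0.42²)·0.5] / (σ√T) = (-0.0302 + 0.0861) / 0.2970 = 0.1883 → 0.19
d₂ = 0.1883 − 0.2970 = -0.1087 → -0.11
exp(−rT) = exp(−0.084·0.5) = 0.9589
N(−d₂) = N(0.11) = 0.5438;  N(−d₁) = N(-0.19) = 0.4247
P = 269·0.9589·0.5438 − 261·0.4247 = 140.2700 − 110.8467 = 29.4233

£29.42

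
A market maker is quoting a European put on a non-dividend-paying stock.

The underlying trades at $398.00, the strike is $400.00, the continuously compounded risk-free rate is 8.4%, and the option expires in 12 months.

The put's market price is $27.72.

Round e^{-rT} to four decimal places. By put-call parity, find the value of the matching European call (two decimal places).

exp(−rT) = exp(−0.084·1) = 0.9194
Put-call parity: C − P = S − K·e^(−rT) = 398 − 400·0.9194 = 398 − 367.7600 = 30.2400
C = P + (C − P) = 27.72 + (30.2400) = 57.9600

$57.96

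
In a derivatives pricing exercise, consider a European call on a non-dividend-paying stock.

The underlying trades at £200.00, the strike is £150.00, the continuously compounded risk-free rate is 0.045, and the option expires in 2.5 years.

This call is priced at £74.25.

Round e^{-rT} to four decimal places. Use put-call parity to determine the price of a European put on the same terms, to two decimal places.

£8.29

exp(−rT) = exp(−0.045·2.5) = 0.8936
Put-call parity: C − P = S − K·e^(−rT) = 200 − 150·0.8936 = 200 − 134.0400 = 65.9600
P = C − (C − P) = 74.25 − (65.9600) = 8.2900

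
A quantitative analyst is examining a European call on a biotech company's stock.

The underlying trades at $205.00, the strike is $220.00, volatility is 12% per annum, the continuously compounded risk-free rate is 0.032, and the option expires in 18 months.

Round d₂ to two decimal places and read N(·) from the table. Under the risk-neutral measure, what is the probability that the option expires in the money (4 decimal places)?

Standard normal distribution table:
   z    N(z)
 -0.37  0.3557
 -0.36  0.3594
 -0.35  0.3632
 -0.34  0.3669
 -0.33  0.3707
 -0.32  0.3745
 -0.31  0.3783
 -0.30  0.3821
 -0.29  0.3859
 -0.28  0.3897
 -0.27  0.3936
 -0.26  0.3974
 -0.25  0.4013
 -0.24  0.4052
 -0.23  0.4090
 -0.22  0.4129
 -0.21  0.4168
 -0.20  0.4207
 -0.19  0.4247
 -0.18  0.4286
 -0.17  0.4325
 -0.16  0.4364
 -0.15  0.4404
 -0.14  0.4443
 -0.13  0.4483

0.4090

σ√T = 0.12 × 1.2247 = 0.1470
d₁ = [ln(205/220) + (0.032 + 0.12²/2)·1.5] / 0.1470 = [-0.0706 + 0.0588] / 0.1470 = -0.0804 ⇒ -0.08
d₂ = d₁ − σ√T = -0.0804 − 0.1470 = -0.2274 ⇒ -0.23
Risk-neutral Pr[S_T > K] = N(d₂) = N(-0.23) = 0.4090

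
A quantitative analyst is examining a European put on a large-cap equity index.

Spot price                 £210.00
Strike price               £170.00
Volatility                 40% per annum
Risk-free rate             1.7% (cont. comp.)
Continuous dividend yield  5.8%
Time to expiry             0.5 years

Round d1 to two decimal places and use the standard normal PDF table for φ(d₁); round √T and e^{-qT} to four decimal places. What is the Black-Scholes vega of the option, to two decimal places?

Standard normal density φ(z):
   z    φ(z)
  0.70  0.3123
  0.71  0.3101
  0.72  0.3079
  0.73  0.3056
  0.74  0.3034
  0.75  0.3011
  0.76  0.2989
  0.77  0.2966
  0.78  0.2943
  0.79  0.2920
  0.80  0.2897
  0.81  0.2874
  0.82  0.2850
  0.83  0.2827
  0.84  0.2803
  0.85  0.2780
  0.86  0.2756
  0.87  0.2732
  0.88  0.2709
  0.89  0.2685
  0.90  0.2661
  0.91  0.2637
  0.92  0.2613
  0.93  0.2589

41.11

T = 0.5;  σ√T = 0.2828
d₁ = [ln(210/170) + (0.017 − 0.058 + 0.4²/2)·0.5] / 0.2828 = [0.2113 + 0.0195] / 0.2828 = 0.8160 ⇒ 0.82
√T = √0.5 = 0.7071
φ(d₁) = φ(0.82) = 0.2850
exp(−qT) = exp(−0.058·0.5) = 0.9714
vega = S·exp(−qT)·φ(d₁)·√T = 210·0.9714·0.2850·0.7071 = 41.1096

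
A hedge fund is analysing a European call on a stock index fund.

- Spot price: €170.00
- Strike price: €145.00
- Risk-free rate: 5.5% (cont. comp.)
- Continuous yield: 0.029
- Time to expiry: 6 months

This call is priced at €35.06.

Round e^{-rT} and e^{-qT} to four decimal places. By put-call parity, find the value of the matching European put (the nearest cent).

€8.58

exp(−qT) = exp(−0.029·0.5) = 0.9856;  exp(−rT) = exp(−0.055·0.5) = 0.9729
Put-call parity: C − P = S·e^(−qT) − K·e^(−rT) = 170·0.9856 − 145·0.9729 = 167.5520 − 141.0705 = 26.4815
P = C − (C − P) = 35.06 − (26.4815) = 8.5785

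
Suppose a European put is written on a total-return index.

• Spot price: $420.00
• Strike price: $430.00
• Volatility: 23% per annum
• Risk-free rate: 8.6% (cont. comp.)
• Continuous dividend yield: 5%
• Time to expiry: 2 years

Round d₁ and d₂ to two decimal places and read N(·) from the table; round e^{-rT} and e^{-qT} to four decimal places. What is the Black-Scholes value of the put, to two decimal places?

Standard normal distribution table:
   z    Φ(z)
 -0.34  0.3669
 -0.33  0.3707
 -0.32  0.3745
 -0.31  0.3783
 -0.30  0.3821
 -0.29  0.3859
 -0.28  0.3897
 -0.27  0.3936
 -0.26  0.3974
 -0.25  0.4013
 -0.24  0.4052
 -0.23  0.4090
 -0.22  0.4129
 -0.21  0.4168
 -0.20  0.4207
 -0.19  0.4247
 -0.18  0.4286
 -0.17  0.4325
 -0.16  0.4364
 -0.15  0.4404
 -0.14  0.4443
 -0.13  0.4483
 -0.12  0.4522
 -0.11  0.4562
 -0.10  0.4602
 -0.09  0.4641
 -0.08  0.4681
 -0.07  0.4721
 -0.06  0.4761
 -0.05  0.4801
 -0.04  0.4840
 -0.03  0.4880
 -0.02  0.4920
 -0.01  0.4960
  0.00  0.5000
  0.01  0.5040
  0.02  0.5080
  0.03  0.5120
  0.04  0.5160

$38.72

σ√T = 0.23·√2 = 0.3253
ln(S/K) + (r − q + σ²/2)T = ln(420/430) + (0.086 − 0.05 + 0.23²/2)·2 = -0.0235 + 0.1249 = 0.1014
d₁ = 0.1014 / 0.3253 = 0.3116 ⇒ 0.31
d₂ = d₁ − σ√T = 0.3116 − 0.3253 = -0.0136 ⇒ -0.01
exp(−qT) = exp(−0.05·2) = 0.9048;  exp(−rT) = exp(−0.086·2) = 0.8420
N(−d₂) = N(0.01) = 0.5040;  N(−d₁) = N(-0.31) = 0.3783
P = 430·0.8420·0.5040 − 420·0.9048·0.3783 = 182.4782 − 143.7601 = 38.7182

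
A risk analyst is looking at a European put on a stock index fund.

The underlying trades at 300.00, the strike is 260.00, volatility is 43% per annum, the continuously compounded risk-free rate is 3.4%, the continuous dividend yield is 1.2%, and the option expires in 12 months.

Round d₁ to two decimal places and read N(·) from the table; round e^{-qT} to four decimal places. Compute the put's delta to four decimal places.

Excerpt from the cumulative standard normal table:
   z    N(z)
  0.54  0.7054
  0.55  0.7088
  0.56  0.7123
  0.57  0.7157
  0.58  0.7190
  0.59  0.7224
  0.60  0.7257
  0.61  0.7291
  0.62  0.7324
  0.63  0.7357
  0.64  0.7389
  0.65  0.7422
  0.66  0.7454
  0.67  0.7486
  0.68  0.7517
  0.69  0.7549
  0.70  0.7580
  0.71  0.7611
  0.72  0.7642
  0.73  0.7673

T = 1;  σ√T = 0.4300
d₁ = [ln(300/260) + (0.034 − 0.012 + ½·0.43²)·1] / (σ√T) = (0.1431 + 0.1144) / 0.4300 = 0.5990 → 0.60
N(d₁) = N(0.60) = 0.7257
Δ_put = exp(−qT)·(N(d₁) − 1) = 0.9881·(0.7257 − 1) = -0.2710

-0.2710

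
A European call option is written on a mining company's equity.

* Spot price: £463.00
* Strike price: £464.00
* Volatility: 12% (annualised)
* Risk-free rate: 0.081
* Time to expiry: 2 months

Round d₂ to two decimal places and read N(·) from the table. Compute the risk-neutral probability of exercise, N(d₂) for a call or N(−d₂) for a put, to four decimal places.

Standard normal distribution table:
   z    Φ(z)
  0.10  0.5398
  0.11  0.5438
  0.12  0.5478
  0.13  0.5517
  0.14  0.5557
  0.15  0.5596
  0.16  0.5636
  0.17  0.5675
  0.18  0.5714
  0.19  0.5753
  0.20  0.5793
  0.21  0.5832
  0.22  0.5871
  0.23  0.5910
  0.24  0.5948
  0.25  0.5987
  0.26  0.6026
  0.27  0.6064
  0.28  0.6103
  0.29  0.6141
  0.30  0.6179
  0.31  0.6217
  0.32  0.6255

T = 0.1667;  σ√T = 0.0490
ln(S/K) + (r + σ²/2)T = ln(463/464) + (0.081 + 0.12²/2)·0.1667 = -0.0022 + 0.0147 = 0.0125
d₁ = 0.0125 / 0.0490 = 0.2560 → 0.26
d₂ = d₁ − σ√T = 0.2560 − 0.0490 = 0.2070 → 0.21
Pr(exercise) under Q = N(d₂) = 0.5832

0.5832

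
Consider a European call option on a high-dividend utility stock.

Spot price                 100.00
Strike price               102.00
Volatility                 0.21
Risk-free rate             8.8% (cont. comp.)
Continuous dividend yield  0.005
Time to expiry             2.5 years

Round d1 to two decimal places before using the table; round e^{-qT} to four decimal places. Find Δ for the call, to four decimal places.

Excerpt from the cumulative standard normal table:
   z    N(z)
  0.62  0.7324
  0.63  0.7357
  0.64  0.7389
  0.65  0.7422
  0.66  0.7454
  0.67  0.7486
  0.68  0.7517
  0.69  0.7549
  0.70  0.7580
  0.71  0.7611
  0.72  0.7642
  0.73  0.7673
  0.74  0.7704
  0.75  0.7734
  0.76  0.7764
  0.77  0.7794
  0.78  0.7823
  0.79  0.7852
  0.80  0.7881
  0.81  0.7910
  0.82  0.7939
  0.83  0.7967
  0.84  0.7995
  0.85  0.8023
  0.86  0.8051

0.7578

T = 2.5;  σ√T = 0.3320
ln(S/K) + (r − q + σ²/2)T = ln(100/102) + (0.088 − 0.005 + 0.21²/2)·2.5 = -0.0198 + 0.2626 = 0.2428
d₁ = 0.2428 / 0.3320 = 0.7313 ⇒ 0.73
N(d₁) = N(0.73) = 0.7673
Δ_call = exp(−qT)·N(d₁) = 0.9876·0.7673 = 0.7578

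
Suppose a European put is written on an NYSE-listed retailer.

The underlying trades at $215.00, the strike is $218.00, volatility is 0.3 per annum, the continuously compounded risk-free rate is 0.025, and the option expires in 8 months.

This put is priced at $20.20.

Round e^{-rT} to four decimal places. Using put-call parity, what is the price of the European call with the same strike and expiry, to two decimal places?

$20.80

e^(−rT) = e^(−0.025·0.6667) = 0.9835
Put-call parity: C − P = S − K·e^(−rT) = 215 − 218·0.9835 = 215 − 214.4030 = 0.5970
C = P + (C − P) = 20.20 + (0.5970) = 20.7970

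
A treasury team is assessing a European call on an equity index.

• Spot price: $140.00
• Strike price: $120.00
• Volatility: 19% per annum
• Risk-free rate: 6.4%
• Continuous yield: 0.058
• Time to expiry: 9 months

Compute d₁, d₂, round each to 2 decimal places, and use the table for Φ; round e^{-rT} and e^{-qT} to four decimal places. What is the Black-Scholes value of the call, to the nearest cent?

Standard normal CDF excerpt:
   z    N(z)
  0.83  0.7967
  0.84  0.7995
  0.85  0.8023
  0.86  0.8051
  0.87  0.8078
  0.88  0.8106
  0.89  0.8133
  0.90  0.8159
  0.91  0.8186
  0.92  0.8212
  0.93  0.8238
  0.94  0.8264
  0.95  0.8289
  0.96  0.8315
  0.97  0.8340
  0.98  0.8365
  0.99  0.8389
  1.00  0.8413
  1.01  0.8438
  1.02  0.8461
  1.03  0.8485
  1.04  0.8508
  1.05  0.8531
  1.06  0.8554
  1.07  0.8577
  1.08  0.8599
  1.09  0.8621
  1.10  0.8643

$21.64

σ√T = 0.19·√0.75 = 0.1645
d₁ = [ln(140/120) + (0.064 − 0.058 + 0.19²/2)·0.75] / 0.1645 = [0.1542 + 0.0180] / 0.1645 = 1.0465 → 1.05
d₂ = d₁ − σ√T = 1.0465 − 0.1645 = 0.8819 → 0.88
exp(−qT) = exp(−0.058·0.75) = 0.9574;  exp(−rT) = exp(−0.064·0.75) = 0.9531
N(d₁) = N(1.05) = 0.8531;  N(d₂) = N(0.88) = 0.8106
C = 140·0.9574·0.8531 − 120·0.9531·0.8106 = 114.3461 − 92.7099 = 21.6362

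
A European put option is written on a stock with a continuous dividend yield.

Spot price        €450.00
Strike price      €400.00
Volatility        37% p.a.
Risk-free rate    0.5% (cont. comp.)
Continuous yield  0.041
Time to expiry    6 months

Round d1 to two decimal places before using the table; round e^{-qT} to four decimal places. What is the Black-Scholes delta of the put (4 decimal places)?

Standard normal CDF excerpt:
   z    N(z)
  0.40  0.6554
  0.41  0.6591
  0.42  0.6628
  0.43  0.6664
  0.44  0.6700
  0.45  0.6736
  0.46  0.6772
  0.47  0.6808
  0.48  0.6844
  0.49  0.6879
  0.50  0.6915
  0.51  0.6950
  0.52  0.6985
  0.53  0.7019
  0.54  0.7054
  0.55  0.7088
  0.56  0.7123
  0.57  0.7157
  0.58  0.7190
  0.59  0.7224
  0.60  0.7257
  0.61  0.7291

T = 0.5;  σ√T = 0.2616
d₁ = [ln(450/400) + (0.005 − 0.041 + ½·0.37²)·0.5] / (σ√T) = (0.1178 + 0.0162) / 0.2616 = 0.5122 which rounds to 0.51
N(d₁) = N(0.51) = 0.6950
Δ_put = exp(−qT)·(N(d₁) − 1) = 0.9797·(0.6950 − 1) = -0.2988

-0.2988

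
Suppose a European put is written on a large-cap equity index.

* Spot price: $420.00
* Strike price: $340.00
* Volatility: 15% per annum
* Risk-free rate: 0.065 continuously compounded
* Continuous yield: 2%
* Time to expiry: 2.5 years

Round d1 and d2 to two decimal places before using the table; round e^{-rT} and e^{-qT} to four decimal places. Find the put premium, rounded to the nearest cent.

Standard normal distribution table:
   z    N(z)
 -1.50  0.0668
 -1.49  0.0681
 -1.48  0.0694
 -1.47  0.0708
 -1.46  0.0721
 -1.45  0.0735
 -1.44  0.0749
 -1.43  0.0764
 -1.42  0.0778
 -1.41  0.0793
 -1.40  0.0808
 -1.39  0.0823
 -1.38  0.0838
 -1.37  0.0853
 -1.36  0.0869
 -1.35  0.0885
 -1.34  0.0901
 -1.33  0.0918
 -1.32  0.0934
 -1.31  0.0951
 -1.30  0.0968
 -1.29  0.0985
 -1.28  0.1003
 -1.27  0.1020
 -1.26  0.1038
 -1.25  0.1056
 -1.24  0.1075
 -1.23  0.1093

T = 2.5;  σ√T = 0.2372
ln(S/K) + (r − q + σ²/2)T = ln(420/340) + (0.065 − 0.02 + 0.15²/2)·2.5 = 0.2113 + 0.1406 = 0.3519
d₁ = 0.3519 / 0.2372 = 1.4839 → 1.48
d₂ = d₁ − σ√T = 1.4839 − 0.2372 = 1.2467 → 1.25
exp(−qT) = exp(−0.02·2.5) = 0.9512;  exp(−rT) = exp(−0.065·2.5) = 0.8500
N(−d₂) = N(-1.25) = 0.1056;  N(−d₁) = N(-1.48) = 0.0694
P = 340·0.8500·0.1056 − 420·0.9512·0.0694 = 30.5184 − 27.7256 = 2.7928

$2.79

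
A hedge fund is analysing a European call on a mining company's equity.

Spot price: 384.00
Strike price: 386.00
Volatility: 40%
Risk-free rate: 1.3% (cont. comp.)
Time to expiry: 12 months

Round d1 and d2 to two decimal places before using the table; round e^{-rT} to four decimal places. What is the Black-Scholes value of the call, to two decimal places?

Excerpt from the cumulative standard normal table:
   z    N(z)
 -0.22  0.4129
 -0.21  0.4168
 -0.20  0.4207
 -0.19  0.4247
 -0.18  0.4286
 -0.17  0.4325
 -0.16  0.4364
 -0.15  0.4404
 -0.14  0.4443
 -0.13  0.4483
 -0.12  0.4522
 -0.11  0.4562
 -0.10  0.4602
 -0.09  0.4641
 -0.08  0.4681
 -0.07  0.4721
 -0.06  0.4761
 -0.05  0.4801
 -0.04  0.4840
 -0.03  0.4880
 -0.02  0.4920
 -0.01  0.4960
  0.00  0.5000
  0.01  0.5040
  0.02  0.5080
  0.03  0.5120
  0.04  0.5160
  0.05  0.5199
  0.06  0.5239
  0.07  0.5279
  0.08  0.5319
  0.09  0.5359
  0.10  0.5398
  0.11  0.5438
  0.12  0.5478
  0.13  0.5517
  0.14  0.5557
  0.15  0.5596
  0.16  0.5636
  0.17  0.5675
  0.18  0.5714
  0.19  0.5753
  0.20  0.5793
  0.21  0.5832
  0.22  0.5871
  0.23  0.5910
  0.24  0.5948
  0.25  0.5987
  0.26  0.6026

62.14

T = 1;  σ√T = 0.4000
ln(S/K) + (r + σ²/2)T = ln(384/386) + (0.013 + 0.4²/2)·1 = -0.0052 + 0.0930 = 0.0878
d₁ = 0.0878 / 0.4000 = 0.2195 which rounds to 0.22
d₂ = d₁ − σ√T = 0.2195 − 0.4000 = -0.1805 which rounds to -0.18
e^(−rT) = e^(−0.013·1) = 0.9871
N(d₁) = N(0.22) = 0.5871;  N(d₂) = N(-0.18) = 0.4286
C = 384·0.5871 − 386·0.9871·0.4286 = 225.4464 − 163.3054 = 62.1410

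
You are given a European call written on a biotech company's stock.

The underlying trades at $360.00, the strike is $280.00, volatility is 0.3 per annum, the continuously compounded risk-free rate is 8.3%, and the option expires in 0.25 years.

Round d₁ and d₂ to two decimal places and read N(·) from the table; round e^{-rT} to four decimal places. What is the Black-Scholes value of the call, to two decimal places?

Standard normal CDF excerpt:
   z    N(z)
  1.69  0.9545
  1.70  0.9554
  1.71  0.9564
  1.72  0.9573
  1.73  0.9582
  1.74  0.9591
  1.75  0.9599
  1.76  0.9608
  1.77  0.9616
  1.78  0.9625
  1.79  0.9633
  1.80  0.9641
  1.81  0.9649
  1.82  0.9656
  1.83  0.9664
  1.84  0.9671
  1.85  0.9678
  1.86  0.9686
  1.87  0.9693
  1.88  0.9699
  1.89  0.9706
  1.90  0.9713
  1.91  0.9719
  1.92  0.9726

σ√T = 0.3 × 0.5000 = 0.1500
d₁ = [ln(360/280) + (0.083 + 0.3²/2)·0.25] / 0.1500 = [0.2513 + 0.0320] / 0.1500 = 1.8888 ≈ 1.89
d₂ = d₁ − σ√T = 1.8888 − 0.1500 = 1.7388 ≈ 1.74
e^(−rT) = e^(−0.083·0.25) = 0.9795
N(d₁) = N(1.89) = 0.9706;  N(d₂) = N(1.74) = 0.9591
C = 360·0.9706 − 280·0.9795·0.9591 = 349.4160 − 263.0428 = 86.3732

$86.37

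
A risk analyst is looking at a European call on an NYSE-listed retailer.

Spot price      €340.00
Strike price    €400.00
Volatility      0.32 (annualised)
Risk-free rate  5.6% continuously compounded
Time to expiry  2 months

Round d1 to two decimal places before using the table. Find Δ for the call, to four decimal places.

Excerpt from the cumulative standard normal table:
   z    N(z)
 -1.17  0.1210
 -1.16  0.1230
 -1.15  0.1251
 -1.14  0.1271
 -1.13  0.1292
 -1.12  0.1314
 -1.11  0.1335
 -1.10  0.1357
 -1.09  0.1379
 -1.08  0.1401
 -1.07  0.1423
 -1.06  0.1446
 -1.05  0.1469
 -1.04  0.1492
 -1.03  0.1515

0.1335

T = 0.1667;  σ√T = 0.1306
d₁ = [ln(340/400) + (0.056 + 0.32²/2)·0.1667] / 0.1306 = [-0.1625 + 0.0179] / 0.1306 = -1.1073 ⇒ -1.11
N(d₁) = N(-1.11) = 0.1335
Δ_call = N(d₁) = 0.1335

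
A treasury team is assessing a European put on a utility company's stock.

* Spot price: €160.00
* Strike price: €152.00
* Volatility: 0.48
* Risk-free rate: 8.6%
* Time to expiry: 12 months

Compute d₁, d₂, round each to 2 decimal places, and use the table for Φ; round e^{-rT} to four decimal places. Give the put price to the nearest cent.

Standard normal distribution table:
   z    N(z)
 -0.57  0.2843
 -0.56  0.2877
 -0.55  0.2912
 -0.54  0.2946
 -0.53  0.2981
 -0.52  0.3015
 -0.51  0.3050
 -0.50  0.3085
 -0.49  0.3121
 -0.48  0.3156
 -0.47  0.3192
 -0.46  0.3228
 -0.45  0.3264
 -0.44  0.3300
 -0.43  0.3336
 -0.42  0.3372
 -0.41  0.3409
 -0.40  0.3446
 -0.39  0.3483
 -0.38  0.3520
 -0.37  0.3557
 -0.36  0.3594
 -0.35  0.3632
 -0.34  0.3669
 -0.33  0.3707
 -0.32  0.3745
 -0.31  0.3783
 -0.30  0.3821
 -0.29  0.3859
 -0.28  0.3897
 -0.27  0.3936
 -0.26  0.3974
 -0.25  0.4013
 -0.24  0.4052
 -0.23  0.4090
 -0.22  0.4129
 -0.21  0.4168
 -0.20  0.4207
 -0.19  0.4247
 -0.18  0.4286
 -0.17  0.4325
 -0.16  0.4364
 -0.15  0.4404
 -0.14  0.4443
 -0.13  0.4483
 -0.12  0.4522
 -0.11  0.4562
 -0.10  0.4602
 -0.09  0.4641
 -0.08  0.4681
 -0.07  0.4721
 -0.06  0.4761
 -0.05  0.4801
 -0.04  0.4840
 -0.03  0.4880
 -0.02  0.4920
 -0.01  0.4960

σ√T = 0.48 × 1.0000 = 0.4800
d₁ = [ln(160/152) + (0.086 + 0.48²/2)·1] / 0.4800 = [0.0513 + 0.2012] / 0.4800 = 0.5260 which rounds to 0.53
d₂ = d₁ − σ√T = 0.5260 − 0.4800 = 0.0460 which rounds to 0.05
exp(−rT) = exp(−0.086·1) = 0.9176
P = 152·0.9176·N(-0.05) − 160·N(-0.53) = 152·0.9176·0.4801 − 160·0.2981 = 66.9620 − 47.6960 = 19.2660

€19.27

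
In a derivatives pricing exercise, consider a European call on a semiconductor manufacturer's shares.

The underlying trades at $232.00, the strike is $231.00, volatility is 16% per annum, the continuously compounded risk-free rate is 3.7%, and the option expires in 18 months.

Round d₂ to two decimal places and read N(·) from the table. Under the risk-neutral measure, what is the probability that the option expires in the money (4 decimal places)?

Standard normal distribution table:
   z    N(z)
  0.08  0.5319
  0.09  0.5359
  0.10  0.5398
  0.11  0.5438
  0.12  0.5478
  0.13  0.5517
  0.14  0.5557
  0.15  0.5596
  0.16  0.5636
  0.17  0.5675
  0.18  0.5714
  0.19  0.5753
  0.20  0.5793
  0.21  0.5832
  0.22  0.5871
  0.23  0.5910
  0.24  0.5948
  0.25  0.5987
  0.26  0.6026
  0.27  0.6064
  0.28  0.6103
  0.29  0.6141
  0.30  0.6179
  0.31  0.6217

0.5832

σ√T = 0.16·√1.5 = 0.1960
ln(S/K) + (r + σ²/2)T = ln(232/231) + (0.037 + 0.16²/2)·1.5 = 0.0043 + 0.0747 = 0.0790
d₁ = 0.0790 / 0.1960 = 0.4032 → 0.40
d₂ = d₁ − σ√T = 0.4032 − 0.1960 = 0.2073 → 0.21
Risk-neutral Pr[S_T > K] = N(d₂) = N(0.21) = 0.5832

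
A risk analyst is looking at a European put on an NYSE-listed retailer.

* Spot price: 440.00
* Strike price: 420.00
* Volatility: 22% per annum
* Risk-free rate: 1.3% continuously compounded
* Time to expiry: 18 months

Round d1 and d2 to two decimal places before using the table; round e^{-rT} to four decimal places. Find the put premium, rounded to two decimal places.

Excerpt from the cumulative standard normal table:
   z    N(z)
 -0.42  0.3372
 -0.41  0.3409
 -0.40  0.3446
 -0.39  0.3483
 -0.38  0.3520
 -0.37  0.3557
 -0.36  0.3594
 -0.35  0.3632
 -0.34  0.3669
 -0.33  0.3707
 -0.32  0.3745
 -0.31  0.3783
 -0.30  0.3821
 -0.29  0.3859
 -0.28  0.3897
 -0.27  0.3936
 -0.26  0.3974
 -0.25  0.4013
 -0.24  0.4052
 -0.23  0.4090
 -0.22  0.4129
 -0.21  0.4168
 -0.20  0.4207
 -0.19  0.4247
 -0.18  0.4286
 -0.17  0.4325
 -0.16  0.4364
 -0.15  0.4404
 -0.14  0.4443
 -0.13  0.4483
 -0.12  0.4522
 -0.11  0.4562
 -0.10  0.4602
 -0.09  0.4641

33.03

σ√T = 0.22 × 1.2247 = 0.2694
d₁ = [ln(440/420) + (0.013 + 0.22²/2)·1.5] / 0.2694 = [0.0465 + 0.0558] / 0.2694 = 0.3797 → 0.38
d₂ = d₁ − σ√T = 0.3797 − 0.2694 = 0.1103 → 0.11
e^(−rT) = e^(−0.013·1.5) = 0.9807
P = 420·0.9807·N(-0.11) − 440·N(-0.38) = 420·0.9807·0.4562 − 440·0.3520 = 187.9060 − 154.8800 = 33.0260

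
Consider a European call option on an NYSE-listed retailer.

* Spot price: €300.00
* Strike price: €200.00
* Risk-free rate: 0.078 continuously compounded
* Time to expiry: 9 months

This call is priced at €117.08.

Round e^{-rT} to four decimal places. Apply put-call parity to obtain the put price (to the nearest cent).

€5.72

e^(−rT) = e^(−0.078·0.75) = 0.9432
Put-call parity: C − P = S − K·e^(−rT) = 300 − 200·0.9432 = 300 − 188.6400 = 111.3600
P = C − (C − P) = 117.08 − (111.3600) = 5.7200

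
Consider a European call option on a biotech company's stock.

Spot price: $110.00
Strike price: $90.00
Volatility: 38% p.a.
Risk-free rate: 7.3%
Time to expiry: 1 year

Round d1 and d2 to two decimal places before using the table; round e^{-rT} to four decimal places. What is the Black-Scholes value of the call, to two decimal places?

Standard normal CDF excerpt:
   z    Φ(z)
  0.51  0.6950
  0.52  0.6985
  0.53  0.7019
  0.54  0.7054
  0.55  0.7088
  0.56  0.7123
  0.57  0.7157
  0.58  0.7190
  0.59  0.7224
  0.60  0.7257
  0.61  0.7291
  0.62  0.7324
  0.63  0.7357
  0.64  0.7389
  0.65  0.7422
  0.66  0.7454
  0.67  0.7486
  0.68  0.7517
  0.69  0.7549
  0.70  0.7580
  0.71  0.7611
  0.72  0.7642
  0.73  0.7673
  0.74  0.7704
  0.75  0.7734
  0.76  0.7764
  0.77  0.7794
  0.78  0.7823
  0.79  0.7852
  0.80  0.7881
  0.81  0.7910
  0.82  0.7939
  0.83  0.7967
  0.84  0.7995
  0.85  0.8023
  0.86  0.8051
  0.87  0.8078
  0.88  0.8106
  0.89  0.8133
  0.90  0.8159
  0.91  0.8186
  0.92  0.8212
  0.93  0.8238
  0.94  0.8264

T = 1;  σ√T = 0.3800
d₁ = [ln(110/90) + (0.073 + 0.38²/2)·1] / 0.3800 = [0.2007 + 0.1452] / 0.3800 = 0.9102 which rounds to 0.91
d₂ = d₁ − σ√T = 0.9102 − 0.3800 = 0.5302 which rounds to 0.53
e^(−rT) = e^(−0.073·1) = 0.9296
N(d₁) = N(0.91) = 0.8186;  N(d₂) = N(0.53) = 0.7019
C = 110·0.8186 − 90·0.9296·0.7019 = 90.0460 − 58.7238 = 31.3222

$31.32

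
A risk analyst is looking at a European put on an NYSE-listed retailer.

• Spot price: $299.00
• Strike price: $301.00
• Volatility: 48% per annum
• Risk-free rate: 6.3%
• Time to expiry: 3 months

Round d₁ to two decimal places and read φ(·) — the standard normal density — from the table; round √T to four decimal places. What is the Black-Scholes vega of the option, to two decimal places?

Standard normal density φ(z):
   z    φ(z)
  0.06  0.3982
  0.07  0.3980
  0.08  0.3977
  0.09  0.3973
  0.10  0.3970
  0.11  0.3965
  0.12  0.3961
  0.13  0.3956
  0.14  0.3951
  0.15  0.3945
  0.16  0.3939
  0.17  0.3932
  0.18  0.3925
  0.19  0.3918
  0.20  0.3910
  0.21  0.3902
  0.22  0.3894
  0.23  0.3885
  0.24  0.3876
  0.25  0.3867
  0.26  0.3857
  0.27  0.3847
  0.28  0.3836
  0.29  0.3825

σ√T = 0.48 × 0.5000 = 0.2400
ln(S/K) + (r + σ²/2)T = ln(299/301) + (0.063 + 0.48²/2)·0.25 = -0.0067 + 0.0445 = 0.0379
d₁ = 0.0379 / 0.2400 = 0.1578 ≈ 0.16
√T = √0.25 = 0.5000
φ(d₁) = φ(0.16) = 0.3939
vega = S·φ(d₁)·√T = 299·0.3939·0.5000 = 58.8880
(The call has the same vega.)

58.89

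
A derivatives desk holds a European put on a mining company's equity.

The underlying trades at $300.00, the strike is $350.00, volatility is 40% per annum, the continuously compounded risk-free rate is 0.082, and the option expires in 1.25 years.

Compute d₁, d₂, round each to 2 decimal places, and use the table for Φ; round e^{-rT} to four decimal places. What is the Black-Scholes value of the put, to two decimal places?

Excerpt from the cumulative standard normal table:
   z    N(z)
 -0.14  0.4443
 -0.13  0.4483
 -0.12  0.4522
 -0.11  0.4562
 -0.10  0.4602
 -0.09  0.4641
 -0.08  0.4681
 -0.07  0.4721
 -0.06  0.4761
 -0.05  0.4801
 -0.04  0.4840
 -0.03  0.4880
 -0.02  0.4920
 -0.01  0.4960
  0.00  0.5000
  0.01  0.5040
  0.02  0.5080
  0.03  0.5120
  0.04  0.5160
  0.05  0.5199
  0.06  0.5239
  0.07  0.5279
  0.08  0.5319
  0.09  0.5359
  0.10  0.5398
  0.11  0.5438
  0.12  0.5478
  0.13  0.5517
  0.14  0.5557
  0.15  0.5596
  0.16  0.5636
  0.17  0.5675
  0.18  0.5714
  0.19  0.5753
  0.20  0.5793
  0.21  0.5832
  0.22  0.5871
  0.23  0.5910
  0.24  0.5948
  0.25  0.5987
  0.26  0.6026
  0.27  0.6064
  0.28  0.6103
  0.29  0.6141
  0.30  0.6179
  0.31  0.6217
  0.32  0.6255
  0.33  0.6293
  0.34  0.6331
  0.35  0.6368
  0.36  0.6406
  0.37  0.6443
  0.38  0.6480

$63.14

T = 1.25;  σ√T = 0.4472
d₁ = [ln(300/350) + (0.082 + 0.4²/2)·1.25] / 0.4472 = [-0.1542 + 0.2025] / 0.4472 = 0.1081 ≈ 0.11
d₂ = d₁ − σ√T = 0.1081 − 0.4472 = -0.3391 ≈ -0.34
e^(−rT) = e^(−0.082·1.25) = 0.9026
P = 350·0.9026·N(0.34) − 300·N(-0.11) = 350·0.9026·0.6331 − 300·0.4562 = 200.0026 − 136.8600 = 63.1426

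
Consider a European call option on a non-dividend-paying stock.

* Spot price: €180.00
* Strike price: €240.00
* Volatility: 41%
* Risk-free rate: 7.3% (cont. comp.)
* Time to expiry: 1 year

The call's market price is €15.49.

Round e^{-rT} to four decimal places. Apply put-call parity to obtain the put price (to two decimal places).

exp(−rT) = exp(−0.073·1) = 0.9296
Put-call parity: C − P = S − K·e^(−rT) = 180 − 240·0.9296 = 180 − 223.1040 = -43.1040
P = C − (C − P) = 15.49 − (-43.1040) = 58.5940

€58.59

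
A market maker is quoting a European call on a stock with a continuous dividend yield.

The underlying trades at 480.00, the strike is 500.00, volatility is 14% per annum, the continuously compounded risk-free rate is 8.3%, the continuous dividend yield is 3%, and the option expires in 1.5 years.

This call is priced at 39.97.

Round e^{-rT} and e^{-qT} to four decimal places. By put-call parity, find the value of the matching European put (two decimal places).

exp(−qT) = exp(−0.03·1.5) = 0.9560;  exp(−rT) = exp(−0.083·1.5) = 0.8829
Put-call parity: C − P = S·e^(−qT) − K·e^(−rT) = 480·0.9560 − 500·0.8829 = 458.8800 − 441.4500 = 17.4300
P = C − (C − P) = 39.97 − (17.4300) = 22.5400

22.54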